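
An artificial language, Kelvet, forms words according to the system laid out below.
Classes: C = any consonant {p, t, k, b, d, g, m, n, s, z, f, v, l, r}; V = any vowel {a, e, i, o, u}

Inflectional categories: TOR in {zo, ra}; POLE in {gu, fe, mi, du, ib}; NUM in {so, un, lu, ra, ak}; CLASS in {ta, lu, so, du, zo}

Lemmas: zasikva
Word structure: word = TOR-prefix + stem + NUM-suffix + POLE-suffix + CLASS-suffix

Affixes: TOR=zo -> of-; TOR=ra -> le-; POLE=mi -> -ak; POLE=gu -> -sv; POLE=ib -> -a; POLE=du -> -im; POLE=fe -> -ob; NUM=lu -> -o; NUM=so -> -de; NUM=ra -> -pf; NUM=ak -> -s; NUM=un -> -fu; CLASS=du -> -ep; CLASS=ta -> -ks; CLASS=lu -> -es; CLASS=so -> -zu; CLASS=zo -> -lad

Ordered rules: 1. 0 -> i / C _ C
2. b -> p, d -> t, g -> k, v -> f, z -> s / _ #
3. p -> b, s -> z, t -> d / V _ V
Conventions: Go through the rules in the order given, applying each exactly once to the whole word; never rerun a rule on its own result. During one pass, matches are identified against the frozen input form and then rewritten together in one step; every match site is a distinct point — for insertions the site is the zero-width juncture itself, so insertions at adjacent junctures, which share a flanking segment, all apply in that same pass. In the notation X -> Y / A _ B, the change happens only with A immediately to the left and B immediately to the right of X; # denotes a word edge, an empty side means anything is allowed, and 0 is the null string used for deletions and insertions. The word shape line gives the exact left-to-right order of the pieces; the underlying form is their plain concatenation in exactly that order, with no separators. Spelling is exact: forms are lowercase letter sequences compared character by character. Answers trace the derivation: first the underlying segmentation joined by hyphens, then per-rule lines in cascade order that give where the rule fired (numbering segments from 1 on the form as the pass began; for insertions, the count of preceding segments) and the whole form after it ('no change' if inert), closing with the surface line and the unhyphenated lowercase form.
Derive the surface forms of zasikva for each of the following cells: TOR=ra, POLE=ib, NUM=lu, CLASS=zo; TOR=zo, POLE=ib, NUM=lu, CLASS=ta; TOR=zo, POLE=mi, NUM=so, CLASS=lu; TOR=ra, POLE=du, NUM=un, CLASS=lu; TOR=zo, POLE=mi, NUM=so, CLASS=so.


cell TOR=ra, POLE=ib, NUM=lu, CLASS=zo:
underlying: le-zasikva-o-a-lad
1. 0 -> i / C _ C: inserts after position(s) 7: lezasikivaoalad
2. b -> p, d -> t, g -> k, v -> f, z -> s / _ #: fires at position(s) 15: lezasikivaoalat
3. p -> b, s -> z, t -> d / V _ V: fires at position(s) 5: lezazikivaoalat
surface: lezazikivaoalat

cell TOR=zo, POLE=ib, NUM=lu, CLASS=ta:
underlying: of-zasikva-o-a-ks
1. 0 -> i / C _ C: inserts after position(s) 2, 7, 12: ofizasikivaoakis
2. b -> p, d -> t, g -> k, v -> f, z -> s / _ #: no change
3. p -> b, s -> z, t -> d / V _ V: fires at position(s) 6: ofizazikivaoakis
surface: ofizazikivaoakis

cell TOR=zo, POLE=mi, NUM=so, CLASS=lu:
underlying: of-zasikva-de-ak-es
1. 0 -> i / C _ C: inserts after position(s) 2, 7: ofizasikivadeakes
2. b -> p, d -> t, g -> k, v -> f, z -> s / _ #: no change
3. p -> b, s -> z, t -> d / V _ V: fires at position(s) 6: ofizazikivadeakes
surface: ofizazikivadeakes

cell TOR=ra, POLE=du, NUM=un, CLASS=lu:
underlying: le-zasikva-fu-im-es
1. 0 -> i / C _ C: inserts after position(s) 7: lezasikivafuimes
2. b -> p, d -> t, g -> k, v -> f, z -> s / _ #: no change
3. p -> b, s -> z, t -> d / V _ V: fires at position(s) 5: lezazikivafuimes
surface: lezazikivafuimes

cell TOR=zo, POLE=mi, NUM=so, CLASS=so:
underlying: of-zasikva-de-ak-zu
1. 0 -> i / C _ C: inserts after position(s) 2, 7, 13: ofizasikivadeakizu
2. b -> p, d -> t, g -> k, v -> f, z -> s / _ #: no change
3. p -> b, s -> z, t -> d / V _ V: fires at position(s) 6: ofizazikivadeakizu
surface: ofizazikivadeakizu


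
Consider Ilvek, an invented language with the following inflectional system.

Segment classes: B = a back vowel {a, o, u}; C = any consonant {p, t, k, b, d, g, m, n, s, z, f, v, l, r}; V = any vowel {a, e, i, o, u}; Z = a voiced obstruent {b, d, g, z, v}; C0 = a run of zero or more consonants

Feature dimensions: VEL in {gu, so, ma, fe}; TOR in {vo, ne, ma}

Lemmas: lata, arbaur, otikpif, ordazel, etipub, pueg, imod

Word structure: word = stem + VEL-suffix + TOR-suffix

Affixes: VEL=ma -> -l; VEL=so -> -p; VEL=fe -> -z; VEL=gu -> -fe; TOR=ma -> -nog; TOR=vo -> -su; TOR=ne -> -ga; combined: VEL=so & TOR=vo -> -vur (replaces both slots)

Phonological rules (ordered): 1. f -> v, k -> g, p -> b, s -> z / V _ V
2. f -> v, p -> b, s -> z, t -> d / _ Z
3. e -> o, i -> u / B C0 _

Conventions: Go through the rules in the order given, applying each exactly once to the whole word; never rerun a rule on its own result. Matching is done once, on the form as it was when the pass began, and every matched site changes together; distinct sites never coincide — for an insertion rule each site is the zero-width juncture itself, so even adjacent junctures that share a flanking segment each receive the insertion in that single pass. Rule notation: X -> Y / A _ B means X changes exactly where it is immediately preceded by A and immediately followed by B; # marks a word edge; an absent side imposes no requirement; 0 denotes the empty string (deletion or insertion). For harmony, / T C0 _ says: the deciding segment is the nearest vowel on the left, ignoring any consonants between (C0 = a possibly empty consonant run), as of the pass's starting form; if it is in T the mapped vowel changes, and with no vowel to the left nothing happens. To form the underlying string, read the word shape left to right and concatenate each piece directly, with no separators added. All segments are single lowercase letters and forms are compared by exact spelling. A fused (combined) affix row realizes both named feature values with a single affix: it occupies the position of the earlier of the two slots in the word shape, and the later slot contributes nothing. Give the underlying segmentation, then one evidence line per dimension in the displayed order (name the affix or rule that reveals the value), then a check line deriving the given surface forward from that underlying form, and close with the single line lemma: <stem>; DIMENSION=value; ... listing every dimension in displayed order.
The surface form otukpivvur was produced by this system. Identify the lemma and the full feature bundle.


underlying: otikpif-vur
VEL=so - signalled by the combined affix row
TOR=vo - signalled by the combined affix row
check: otikpifvur -> otikpifvur -> otikpivvur -> otukpivvur
lemma: otikpif; VEL=so; TOR=vo


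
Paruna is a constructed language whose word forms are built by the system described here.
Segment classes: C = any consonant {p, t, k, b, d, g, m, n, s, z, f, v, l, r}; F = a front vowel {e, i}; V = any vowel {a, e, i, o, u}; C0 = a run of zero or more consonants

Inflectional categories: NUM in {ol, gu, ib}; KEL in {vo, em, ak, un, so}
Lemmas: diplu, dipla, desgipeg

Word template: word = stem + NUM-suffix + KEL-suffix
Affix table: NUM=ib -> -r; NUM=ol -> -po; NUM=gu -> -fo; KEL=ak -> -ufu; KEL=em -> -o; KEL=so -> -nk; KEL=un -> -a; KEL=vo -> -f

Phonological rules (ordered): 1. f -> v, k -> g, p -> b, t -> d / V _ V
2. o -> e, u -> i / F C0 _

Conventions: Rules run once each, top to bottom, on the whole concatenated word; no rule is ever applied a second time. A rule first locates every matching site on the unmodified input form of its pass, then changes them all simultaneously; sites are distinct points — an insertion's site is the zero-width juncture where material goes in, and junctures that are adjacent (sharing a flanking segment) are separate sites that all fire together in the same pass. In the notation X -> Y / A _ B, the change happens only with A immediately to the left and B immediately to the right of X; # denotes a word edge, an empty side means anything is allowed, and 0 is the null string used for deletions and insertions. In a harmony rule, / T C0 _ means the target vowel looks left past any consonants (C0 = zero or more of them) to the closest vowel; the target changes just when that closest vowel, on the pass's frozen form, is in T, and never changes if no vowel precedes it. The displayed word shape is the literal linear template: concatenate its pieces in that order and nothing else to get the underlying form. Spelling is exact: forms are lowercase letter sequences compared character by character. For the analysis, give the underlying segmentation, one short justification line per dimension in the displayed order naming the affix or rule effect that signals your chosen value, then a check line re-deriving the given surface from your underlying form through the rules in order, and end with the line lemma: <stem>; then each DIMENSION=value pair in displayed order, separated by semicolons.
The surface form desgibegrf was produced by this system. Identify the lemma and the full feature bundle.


underlying: desgipeg-r-f
NUM=ib - signalled by the affix -r
KEL=vo - signalled by the affix -f
check: desgipegrf -> desgibegrf -> desgibegrf
lemma: desgipeg; NUM=ib; KEL=vo


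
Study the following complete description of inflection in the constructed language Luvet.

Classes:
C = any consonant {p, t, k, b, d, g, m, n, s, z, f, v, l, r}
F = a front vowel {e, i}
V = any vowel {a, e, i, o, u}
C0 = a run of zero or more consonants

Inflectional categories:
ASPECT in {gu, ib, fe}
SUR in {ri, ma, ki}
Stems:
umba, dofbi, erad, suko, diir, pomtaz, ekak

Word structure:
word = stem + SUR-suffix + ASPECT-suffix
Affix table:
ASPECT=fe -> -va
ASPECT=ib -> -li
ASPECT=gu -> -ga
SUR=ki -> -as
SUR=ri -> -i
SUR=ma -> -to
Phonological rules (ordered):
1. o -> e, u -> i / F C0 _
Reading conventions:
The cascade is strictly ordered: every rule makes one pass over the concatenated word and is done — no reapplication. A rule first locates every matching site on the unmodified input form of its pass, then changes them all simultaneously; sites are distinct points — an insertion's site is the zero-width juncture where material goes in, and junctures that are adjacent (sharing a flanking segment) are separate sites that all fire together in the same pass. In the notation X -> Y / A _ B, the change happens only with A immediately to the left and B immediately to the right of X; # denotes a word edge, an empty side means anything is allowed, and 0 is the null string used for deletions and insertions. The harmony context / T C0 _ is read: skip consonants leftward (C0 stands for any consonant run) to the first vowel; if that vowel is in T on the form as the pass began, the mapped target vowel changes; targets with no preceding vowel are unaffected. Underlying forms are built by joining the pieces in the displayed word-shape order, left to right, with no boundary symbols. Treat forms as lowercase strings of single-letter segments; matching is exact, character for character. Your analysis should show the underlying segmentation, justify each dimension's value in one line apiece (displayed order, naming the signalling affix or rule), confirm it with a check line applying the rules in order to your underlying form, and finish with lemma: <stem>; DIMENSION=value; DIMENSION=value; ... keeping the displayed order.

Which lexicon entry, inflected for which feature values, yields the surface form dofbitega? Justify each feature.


underlying: dofbi-to-ga
ASPECT=gu - signalled by the affix -ga
SUR=ma - signalled by the affix -to
check: dofbitoga -> dofbitega
lemma: dofbi; ASPECT=gu; SUR=ma


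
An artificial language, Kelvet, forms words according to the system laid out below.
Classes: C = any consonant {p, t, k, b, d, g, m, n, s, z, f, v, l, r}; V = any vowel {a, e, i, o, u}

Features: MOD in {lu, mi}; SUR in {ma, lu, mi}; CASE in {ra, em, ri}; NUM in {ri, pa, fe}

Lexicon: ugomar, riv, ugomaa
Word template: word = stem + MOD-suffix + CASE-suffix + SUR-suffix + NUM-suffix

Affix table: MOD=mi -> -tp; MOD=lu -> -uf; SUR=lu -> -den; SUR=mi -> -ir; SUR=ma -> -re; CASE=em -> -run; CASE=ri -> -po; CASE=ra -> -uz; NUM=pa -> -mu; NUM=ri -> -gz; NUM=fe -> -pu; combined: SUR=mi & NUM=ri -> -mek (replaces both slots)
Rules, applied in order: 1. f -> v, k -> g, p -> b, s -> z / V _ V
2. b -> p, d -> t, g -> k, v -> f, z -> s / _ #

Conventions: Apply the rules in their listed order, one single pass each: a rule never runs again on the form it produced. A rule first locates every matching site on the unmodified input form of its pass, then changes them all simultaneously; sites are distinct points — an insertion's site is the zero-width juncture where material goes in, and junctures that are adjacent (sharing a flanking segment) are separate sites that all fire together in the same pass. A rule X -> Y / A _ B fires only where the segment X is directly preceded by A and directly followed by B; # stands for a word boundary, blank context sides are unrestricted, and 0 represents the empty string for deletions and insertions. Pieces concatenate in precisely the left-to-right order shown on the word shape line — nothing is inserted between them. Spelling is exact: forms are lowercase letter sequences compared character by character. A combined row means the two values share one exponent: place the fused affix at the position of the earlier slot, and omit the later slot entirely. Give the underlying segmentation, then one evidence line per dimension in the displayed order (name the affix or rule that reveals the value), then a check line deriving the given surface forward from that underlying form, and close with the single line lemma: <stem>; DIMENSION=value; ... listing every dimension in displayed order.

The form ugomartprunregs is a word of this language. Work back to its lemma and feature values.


underlying: ugomar-tp-run-re-gz
MOD=mi - signalled by the affix -tp
SUR=ma - signalled by the affix -re
CASE=em - signalled by the affix -run
NUM=ri - signalled by the affix -gz
check: ugomartprunregz -> ugomartprunregz -> ugomartprunregs
lemma: ugomar; MOD=mi; SUR=ma; CASE=em; NUM=ri


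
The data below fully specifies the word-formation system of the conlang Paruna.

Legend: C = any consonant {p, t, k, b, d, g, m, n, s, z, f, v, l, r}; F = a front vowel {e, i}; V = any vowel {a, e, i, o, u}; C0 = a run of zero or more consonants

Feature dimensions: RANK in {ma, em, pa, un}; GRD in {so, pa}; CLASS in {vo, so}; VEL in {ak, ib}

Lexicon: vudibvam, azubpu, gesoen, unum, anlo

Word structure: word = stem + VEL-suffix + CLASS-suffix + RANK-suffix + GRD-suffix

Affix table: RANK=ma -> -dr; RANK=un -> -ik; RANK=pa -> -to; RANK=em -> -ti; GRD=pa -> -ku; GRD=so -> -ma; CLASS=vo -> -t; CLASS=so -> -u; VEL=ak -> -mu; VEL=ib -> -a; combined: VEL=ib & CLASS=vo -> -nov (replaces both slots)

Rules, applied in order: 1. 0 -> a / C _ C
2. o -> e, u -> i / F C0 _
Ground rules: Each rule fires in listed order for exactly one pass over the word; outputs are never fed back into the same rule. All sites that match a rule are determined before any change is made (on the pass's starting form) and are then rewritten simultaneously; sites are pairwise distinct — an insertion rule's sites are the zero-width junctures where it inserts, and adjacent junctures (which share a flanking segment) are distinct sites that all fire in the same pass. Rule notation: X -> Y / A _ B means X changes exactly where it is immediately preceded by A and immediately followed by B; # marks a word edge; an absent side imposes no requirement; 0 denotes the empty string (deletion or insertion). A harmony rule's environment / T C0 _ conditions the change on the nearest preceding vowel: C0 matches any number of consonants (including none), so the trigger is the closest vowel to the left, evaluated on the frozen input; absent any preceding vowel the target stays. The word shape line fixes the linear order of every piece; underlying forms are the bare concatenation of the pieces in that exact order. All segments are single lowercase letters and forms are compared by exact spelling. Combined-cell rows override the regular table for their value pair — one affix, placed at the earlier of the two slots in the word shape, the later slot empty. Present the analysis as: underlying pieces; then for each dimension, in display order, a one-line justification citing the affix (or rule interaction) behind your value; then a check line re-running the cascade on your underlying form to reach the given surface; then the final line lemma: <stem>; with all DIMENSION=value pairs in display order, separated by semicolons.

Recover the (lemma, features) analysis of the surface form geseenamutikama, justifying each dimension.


underlying: gesoen-mu-t-ik-ma
RANK=un - signalled by the affix -ik
GRD=so - signalled by the affix -ma
CLASS=vo - signalled by the affix -t
VEL=ak - signalled by the affix -mu
check: gesoenmutikma -> gesoenamutikama -> geseenamutikama
lemma: gesoen; RANK=un; GRD=so; CLASS=vo; VEL=ak


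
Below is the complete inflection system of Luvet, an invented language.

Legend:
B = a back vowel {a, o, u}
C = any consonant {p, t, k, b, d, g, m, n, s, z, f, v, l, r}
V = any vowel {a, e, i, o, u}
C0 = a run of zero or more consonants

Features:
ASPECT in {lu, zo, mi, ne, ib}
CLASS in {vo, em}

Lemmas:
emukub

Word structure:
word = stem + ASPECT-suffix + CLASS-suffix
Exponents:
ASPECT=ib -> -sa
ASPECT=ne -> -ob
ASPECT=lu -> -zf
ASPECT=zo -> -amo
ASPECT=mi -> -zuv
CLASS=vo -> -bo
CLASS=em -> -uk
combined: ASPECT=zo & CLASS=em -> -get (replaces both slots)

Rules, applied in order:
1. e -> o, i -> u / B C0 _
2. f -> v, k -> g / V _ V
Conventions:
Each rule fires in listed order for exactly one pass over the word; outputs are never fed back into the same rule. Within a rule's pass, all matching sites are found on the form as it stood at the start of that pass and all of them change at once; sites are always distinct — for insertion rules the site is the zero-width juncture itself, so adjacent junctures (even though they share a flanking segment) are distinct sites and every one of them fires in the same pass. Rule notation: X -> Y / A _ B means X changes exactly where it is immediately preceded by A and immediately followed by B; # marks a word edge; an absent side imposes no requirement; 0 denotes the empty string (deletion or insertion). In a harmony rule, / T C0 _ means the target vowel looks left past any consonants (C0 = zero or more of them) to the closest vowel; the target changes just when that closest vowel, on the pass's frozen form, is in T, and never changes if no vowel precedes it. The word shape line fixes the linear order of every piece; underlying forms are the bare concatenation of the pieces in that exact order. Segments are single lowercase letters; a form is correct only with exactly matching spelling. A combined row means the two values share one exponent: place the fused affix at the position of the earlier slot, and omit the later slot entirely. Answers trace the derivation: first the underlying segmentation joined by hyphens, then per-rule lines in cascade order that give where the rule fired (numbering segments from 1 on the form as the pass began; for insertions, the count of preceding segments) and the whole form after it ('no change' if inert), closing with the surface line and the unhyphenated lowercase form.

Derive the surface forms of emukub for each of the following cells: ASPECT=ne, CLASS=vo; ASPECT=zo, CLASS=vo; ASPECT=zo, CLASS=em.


cell ASPECT=ne, CLASS=vo:
underlying: emukub-ob-bo
1. e -> o, i -> u / B C0 _: no change
2. f -> v, k -> g / V _ V: fires at position(s) 4: emugubobbo
surface: emugubobbo

cell ASPECT=zo, CLASS=vo:
underlying: emukub-amo-bo
1. e -> o, i -> u / B C0 _: no change
2. f -> v, k -> g / V _ V: fires at position(s) 4: emugubamobo
surface: emugubamobo

cell ASPECT=zo, CLASS=em:
underlying: emukub-get
1. e -> o, i -> u / B C0 _: fires at position(s) 8: emukubgot
2. f -> v, k -> g / V _ V: fires at position(s) 4: emugubgot
surface: emugubgot


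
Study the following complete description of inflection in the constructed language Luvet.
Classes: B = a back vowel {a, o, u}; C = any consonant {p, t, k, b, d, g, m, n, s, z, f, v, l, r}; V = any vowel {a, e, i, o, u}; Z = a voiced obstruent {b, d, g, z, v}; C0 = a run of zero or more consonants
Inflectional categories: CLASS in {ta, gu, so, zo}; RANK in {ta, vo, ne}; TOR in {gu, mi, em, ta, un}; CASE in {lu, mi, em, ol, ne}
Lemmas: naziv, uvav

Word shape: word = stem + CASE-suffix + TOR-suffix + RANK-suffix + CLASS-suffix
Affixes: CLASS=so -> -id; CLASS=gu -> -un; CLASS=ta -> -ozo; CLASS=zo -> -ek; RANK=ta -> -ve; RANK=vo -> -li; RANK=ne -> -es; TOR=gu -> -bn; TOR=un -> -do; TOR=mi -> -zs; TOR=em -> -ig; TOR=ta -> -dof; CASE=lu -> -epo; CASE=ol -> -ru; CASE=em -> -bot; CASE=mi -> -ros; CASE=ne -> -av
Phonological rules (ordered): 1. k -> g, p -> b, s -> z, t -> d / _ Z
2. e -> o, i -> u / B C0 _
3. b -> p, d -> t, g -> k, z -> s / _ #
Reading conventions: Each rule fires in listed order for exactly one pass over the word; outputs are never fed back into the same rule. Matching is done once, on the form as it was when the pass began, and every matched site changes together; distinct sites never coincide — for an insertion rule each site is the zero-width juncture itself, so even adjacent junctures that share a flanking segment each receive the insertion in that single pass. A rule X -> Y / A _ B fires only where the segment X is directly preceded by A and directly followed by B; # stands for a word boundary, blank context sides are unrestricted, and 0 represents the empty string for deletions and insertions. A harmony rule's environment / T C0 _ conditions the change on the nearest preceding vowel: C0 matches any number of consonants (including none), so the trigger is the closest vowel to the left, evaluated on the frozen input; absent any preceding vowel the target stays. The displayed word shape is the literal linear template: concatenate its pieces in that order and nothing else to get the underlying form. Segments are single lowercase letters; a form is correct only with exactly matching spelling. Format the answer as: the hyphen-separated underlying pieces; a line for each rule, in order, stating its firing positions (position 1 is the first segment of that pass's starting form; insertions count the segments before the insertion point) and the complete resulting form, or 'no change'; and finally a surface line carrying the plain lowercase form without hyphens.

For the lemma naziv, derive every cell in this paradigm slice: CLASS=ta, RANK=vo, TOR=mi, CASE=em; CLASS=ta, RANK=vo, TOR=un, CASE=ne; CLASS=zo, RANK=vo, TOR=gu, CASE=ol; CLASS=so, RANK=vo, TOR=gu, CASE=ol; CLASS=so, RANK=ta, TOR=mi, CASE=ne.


cell CLASS=ta, RANK=vo, TOR=mi, CASE=em:
underlying: naziv-bot-zs-li-ozo
1. k -> g, p -> b, s -> z, t -> d / _ Z: fires at position(s) 8: nazivbodzsliozo
2. e -> o, i -> u / B C0 _: fires at position(s) 4, 12: nazuvbodzsluozo
3. b -> p, d -> t, g -> k, z -> s / _ #: no change
surface: nazuvbodzsluozo

cell CLASS=ta, RANK=vo, TOR=un, CASE=ne:
underlying: naziv-av-do-li-ozo
1. k -> g, p -> b, s -> z, t -> d / _ Z: no change
2. e -> o, i -> u / B C0 _: fires at position(s) 4, 11: nazuvavdoluozo
3. b -> p, d -> t, g -> k, z -> s / _ #: no change
surface: nazuvavdoluozo

cell CLASS=zo, RANK=vo, TOR=gu, CASE=ol:
underlying: naziv-ru-bn-li-ek
1. k -> g, p -> b, s -> z, t -> d / _ Z: no change
2. e -> o, i -> u / B C0 _: fires at position(s) 4, 11: nazuvrubnluek
3. b -> p, d -> t, g -> k, z -> s / _ #: no change
surface: nazuvrubnluek

cell CLASS=so, RANK=vo, TOR=gu, CASE=ol:
underlying: naziv-ru-bn-li-id
1. k -> g, p -> b, s -> z, t -> d / _ Z: no change
2. e -> o, i -> u / B C0 _: fires at position(s) 4, 11: nazuvrubnluid
3. b -> p, d -> t, g -> k, z -> s / _ #: fires at position(s) 13: nazuvrubnluit
surface: nazuvrubnluit

cell CLASS=so, RANK=ta, TOR=mi, CASE=ne:
underlying: naziv-av-zs-ve-id
1. k -> g, p -> b, s -> z, t -> d / _ Z: fires at position(s) 9: nazivavzzveid
2. e -> o, i -> u / B C0 _: fires at position(s) 4, 11: nazuvavzzvoid
3. b -> p, d -> t, g -> k, z -> s / _ #: fires at position(s) 13: nazuvavzzvoit
surface: nazuvavzzvoit


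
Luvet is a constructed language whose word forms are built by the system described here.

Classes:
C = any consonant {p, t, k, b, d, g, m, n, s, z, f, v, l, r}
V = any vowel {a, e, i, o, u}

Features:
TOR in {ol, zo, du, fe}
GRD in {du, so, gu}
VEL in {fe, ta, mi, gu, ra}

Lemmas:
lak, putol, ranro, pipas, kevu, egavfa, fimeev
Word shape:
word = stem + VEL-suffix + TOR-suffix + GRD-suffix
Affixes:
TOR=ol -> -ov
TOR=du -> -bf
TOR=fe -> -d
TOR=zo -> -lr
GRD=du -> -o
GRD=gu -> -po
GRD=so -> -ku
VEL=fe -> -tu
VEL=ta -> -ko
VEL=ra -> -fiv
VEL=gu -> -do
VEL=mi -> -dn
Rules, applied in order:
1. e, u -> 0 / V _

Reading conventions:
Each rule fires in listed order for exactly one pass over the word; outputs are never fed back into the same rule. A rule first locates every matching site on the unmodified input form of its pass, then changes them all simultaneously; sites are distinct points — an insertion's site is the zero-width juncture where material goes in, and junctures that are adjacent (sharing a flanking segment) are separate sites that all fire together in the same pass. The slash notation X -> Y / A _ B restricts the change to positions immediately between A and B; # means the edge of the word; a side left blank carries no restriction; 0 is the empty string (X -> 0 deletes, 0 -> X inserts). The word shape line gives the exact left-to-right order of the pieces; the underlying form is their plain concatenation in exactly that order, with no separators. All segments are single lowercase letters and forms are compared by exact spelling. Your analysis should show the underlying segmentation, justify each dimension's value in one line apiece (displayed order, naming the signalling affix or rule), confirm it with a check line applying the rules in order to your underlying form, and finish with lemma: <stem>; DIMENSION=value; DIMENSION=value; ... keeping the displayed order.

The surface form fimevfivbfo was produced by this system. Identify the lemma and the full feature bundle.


underlying: fimeev-fiv-bf-o
TOR=du - signalled by the affix -bf
GRD=du - signalled by the affix -o
VEL=ra - signalled by the affix -fiv
check: fimeevfivbfo -> fimevfivbfo
lemma: fimeev; TOR=du; GRD=du; VEL=ra


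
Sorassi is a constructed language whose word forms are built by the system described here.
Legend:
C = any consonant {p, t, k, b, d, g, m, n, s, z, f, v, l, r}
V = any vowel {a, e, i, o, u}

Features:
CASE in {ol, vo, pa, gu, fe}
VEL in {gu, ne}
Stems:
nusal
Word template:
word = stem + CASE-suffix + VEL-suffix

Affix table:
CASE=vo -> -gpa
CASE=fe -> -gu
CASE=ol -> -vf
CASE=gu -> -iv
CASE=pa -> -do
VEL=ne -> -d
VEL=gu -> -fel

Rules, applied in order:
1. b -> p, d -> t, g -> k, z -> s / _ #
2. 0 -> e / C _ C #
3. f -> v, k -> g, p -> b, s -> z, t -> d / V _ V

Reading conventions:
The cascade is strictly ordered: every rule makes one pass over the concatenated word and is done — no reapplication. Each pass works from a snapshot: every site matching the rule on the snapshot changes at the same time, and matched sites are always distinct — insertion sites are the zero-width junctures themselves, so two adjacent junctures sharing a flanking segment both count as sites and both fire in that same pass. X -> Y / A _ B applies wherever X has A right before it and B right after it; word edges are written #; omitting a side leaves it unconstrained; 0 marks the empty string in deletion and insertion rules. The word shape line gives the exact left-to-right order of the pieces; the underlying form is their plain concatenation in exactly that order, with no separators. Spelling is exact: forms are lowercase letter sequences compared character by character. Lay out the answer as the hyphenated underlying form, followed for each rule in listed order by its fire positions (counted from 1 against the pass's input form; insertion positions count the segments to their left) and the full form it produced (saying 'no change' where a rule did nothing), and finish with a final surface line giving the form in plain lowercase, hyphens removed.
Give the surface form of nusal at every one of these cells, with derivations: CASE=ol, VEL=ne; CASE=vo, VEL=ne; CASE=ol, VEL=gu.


cell CASE=ol, VEL=ne:
underlying: nusal-vf-d
1. b -> p, d -> t, g -> k, z -> s / _ #: fires at position(s) 8: nusalvft
2. 0 -> e / C _ C #: inserts after position(s) 7: nusalvfet
3. f -> v, k -> g, p -> b, s -> z, t -> d / V _ V: fires at position(s) 3: nuzalvfet
surface: nuzalvfet

cell CASE=vo, VEL=ne:
underlying: nusal-gpa-d
1. b -> p, d -> t, g -> k, z -> s / _ #: fires at position(s) 9: nusalgpat
2. 0 -> e / C _ C #: no change
3. f -> v, k -> g, p -> b, s -> z, t -> d / V _ V: fires at position(s) 3: nuzalgpat
surface: nuzalgpat

cell CASE=ol, VEL=gu:
underlying: nusal-vf-fel
1. b -> p, d -> t, g -> k, z -> s / _ #: no change
2. 0 -> e / C _ C #: no change
3. f -> v, k -> g, p -> b, s -> z, t -> d / V _ V: fires at position(s) 3: nuzalvffel
surface: nuzalvffel


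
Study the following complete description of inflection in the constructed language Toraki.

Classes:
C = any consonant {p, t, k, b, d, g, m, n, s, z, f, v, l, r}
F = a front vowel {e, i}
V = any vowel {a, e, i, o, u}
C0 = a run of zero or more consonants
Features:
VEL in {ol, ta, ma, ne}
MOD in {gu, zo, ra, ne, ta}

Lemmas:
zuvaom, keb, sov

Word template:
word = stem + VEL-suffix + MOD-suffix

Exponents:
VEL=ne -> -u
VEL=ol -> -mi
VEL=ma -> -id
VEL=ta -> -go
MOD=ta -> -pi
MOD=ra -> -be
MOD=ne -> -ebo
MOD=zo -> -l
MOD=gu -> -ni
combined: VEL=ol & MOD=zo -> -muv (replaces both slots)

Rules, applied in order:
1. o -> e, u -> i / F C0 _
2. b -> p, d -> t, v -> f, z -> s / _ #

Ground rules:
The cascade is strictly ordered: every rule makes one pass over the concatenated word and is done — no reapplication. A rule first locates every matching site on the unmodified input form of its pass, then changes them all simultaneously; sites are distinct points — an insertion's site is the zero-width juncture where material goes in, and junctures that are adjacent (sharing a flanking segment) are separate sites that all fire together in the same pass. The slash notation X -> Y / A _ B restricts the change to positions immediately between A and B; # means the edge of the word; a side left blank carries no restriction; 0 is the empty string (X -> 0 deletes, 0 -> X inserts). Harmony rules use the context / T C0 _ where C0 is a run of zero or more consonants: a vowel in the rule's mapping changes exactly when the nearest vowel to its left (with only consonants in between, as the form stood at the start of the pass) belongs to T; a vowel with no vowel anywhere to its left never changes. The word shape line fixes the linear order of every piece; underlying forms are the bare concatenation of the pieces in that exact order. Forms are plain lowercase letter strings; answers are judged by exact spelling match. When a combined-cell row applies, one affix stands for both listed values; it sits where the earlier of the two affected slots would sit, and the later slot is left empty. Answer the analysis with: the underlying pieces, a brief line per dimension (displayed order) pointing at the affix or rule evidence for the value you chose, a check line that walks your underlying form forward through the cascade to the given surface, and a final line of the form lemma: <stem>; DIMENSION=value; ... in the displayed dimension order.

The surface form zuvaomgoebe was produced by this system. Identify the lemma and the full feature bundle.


underlying: zuvaom-go-ebo
VEL=ta - signalled by the affix -go
MOD=ne - signalled by the affix -ebo
check: zuvaomgoebo -> zuvaomgoebe -> zuvaomgoebe
lemma: zuvaom; VEL=ta; MOD=ne


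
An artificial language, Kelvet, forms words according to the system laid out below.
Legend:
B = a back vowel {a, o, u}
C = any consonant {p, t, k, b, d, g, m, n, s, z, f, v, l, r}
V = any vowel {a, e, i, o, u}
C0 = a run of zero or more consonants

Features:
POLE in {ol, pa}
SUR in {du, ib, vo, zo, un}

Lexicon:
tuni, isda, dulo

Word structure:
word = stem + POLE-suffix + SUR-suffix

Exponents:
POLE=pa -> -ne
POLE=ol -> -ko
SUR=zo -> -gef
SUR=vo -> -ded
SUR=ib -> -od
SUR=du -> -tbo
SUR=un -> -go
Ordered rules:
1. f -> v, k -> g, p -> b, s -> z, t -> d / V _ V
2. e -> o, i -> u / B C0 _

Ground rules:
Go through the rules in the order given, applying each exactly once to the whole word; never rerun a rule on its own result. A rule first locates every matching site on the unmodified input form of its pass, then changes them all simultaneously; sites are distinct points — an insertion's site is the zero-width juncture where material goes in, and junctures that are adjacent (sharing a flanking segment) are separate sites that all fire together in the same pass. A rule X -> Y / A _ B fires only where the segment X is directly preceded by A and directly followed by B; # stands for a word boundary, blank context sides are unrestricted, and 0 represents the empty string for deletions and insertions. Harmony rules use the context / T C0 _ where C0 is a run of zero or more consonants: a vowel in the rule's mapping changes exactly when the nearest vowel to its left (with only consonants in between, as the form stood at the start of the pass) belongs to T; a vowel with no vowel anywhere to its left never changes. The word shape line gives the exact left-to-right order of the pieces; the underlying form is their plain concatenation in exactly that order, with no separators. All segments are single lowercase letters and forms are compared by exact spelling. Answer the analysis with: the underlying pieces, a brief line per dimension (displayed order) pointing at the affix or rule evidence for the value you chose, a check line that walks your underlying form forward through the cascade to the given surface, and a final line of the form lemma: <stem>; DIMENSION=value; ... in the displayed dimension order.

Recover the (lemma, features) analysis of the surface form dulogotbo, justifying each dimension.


underlying: dulo-ko-tbo
POLE=ol - signalled by the affix -ko
SUR=du - signalled by the affix -tbo
check: dulokotbo -> dulogotbo -> dulogotbo
lemma: dulo; POLE=ol; SUR=du


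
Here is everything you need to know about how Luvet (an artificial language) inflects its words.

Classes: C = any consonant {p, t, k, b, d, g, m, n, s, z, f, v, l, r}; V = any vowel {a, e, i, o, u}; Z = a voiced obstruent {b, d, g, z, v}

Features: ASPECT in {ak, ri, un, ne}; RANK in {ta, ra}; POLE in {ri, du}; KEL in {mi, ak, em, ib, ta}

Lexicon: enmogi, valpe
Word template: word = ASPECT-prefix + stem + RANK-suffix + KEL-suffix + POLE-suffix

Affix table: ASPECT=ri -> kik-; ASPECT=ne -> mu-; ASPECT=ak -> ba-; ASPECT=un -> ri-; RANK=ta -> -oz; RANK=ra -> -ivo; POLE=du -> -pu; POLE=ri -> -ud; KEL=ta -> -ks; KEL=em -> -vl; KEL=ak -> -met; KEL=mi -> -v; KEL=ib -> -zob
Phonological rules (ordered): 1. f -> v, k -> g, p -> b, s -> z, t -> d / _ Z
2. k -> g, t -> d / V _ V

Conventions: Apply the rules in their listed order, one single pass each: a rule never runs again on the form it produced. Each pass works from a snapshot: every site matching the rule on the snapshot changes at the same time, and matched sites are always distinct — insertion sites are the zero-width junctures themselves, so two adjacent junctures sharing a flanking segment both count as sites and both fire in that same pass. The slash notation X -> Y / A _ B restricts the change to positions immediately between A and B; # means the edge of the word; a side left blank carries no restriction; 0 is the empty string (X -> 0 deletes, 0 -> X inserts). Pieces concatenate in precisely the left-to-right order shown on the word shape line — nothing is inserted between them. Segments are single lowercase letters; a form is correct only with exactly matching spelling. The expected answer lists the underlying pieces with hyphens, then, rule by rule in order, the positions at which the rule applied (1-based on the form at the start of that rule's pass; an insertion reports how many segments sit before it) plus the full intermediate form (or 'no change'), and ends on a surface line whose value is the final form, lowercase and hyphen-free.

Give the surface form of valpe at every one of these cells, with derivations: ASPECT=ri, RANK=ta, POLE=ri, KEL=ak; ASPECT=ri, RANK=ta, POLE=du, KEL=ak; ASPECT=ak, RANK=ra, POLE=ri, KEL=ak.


cell ASPECT=ri, RANK=ta, POLE=ri, KEL=ak:
underlying: kik-valpe-oz-met-ud
1. f -> v, k -> g, p -> b, s -> z, t -> d / _ Z: fires at position(s) 3: kigvalpeozmetud
2. k -> g, t -> d / V _ V: fires at position(s) 13: kigvalpeozmedud
surface: kigvalpeozmedud

cell ASPECT=ri, RANK=ta, POLE=du, KEL=ak:
underlying: kik-valpe-oz-met-pu
1. f -> v, k -> g, p -> b, s -> z, t -> d / _ Z: fires at position(s) 3: kigvalpeozmetpu
2. k -> g, t -> d / V _ V: no change
surface: kigvalpeozmetpu

cell ASPECT=ak, RANK=ra, POLE=ri, KEL=ak:
underlying: ba-valpe-ivo-met-ud
1. f -> v, k -> g, p -> b, s -> z, t -> d / _ Z: no change
2. k -> g, t -> d / V _ V: fires at position(s) 13: bavalpeivomedud
surface: bavalpeivomedud


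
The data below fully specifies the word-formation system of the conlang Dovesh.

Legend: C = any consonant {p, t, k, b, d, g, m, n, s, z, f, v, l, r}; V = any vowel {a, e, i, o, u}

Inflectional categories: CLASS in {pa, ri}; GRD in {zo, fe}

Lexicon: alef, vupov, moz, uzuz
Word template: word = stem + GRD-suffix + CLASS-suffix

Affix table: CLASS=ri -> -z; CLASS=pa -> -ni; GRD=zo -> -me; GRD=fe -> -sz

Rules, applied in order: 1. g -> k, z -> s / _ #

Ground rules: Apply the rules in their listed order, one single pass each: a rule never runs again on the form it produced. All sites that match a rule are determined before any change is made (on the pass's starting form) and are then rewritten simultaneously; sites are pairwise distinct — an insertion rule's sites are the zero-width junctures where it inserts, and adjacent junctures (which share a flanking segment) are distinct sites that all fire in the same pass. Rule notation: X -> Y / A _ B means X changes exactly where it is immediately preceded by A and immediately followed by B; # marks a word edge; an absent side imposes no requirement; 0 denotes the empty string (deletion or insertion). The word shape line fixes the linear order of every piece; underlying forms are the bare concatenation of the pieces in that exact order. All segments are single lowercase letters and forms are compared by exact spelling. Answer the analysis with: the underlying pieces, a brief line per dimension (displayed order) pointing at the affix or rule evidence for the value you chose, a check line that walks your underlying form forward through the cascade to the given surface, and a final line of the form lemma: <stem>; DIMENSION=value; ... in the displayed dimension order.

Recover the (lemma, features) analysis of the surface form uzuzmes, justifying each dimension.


underlying: uzuz-me-z
CLASS=ri - signalled by the affix -z
GRD=zo - signalled by the affix -me
check: uzuzmez -> uzuzmes
lemma: uzuz; CLASS=ri; GRD=zo


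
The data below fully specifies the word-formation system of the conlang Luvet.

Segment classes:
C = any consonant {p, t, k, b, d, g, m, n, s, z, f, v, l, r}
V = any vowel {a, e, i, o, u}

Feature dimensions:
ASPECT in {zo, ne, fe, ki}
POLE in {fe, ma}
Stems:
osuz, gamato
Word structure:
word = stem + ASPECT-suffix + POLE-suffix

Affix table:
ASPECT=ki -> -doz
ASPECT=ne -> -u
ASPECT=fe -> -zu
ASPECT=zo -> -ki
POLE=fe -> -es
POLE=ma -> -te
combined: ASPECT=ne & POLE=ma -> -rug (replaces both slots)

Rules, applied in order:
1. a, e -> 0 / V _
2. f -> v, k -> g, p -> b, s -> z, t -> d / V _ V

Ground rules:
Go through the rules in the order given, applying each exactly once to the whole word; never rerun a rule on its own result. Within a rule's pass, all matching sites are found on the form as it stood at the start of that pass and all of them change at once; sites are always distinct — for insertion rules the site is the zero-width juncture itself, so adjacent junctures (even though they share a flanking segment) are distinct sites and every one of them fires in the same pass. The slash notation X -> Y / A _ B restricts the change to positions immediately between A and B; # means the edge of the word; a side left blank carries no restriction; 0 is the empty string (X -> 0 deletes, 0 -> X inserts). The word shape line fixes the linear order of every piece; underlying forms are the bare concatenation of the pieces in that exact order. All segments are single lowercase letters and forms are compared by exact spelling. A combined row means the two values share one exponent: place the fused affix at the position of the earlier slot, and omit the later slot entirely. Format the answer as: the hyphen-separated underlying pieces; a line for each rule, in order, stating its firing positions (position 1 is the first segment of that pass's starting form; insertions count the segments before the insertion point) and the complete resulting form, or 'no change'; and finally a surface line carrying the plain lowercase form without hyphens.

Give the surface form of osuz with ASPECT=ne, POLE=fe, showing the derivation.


underlying: osuz-u-es
1. a, e -> 0 / V _: fires at position(s) 6: osuzus
2. f -> v, k -> g, p -> b, s -> z, t -> d / V _ V: fires at position(s) 2: ozuzus
surface: ozuzus
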